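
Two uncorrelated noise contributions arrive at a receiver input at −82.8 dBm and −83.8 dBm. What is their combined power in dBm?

−80.3 dBm

Convert to linear, add, convert back:
P₁ = 5.25×10⁻¹² W, P₂ = 4.17×10⁻¹² W
P_tot = 9.42×10⁻¹² W → 10 log₁₀(P_tot / 10⁻³) = −80.3 dBm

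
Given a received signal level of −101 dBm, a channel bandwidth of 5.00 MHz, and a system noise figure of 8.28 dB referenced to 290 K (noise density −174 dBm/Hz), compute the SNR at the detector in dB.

Noise floor: N = −174 + 10 log₁₀(B) + NF
10 log₁₀(5.00×10⁶) = 66.99 dB
N = −174 + 66.99 + 8.28 = −98.73 dBm
SNR = P_sig − N = −101 − (−98.73) = −2.27 dB → −2.3 dB

−2.3 dB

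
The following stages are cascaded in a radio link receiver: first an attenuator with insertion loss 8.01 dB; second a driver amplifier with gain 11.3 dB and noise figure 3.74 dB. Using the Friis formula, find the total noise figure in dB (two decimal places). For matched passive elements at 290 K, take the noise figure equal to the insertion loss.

11.75 dB

Convert to linear (a loss of L dB is a gain of −L dB): F_i = 10^(NF_i/10), G_i = 10^(G_i,dB/10)
  Stage 1: F_1 = 10^(8.01/10) = 6.324, G_1 = 10^(−8.01/10) = 0.1581
  Stage 2: F_2 = 10^(3.74/10) = 2.366, G_2 = 10^(11.3/10) = 13.49
Friis cascade:
  F = 6.324 + (2.366 − 1)/0.1581 = 14.96
NF = 10 log₁₀(14.96) = 11.75 dB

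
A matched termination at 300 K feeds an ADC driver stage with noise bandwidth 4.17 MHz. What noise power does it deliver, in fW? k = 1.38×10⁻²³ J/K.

P_n = kTB = 1.38×10⁻²³ × 300 × 4.17×10⁶ = 1.73×10⁻¹⁴ W = 17.3 fW

17.3 fW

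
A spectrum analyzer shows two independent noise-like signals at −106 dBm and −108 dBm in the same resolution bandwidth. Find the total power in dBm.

−103.9 dBm

Convert to linear, add, convert back:
P₁ = 2.51×10⁻¹⁴ W, P₂ = 1.58×10⁻¹⁴ W
P_tot = 4.10×10⁻¹⁴ W → 10 log₁₀(P_tot / 10⁻³) = −103.9 dBm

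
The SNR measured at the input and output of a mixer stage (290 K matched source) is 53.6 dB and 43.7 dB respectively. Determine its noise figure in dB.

NF (dB) = SNR_in(dB) − SNR_out(dB) when the source is at T₀
NF = 53.6 − 43.7 = 9.9 dB

9.9 dB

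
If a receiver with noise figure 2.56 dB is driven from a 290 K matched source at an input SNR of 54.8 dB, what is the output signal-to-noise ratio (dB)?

52.24 dB

By definition F = SNR_in/SNR_out, so in dB: SNR_out = SNR_in − NF
SNR_out = 54.8 − 2.56 = 52.24 dB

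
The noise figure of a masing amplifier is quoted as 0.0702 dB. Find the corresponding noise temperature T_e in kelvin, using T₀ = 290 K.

4.73 K

F = 10^(0.0702/10) = 1.0163
T_e = (F − 1)·T₀ = (1.0163 − 1) × 290 = 4.73 K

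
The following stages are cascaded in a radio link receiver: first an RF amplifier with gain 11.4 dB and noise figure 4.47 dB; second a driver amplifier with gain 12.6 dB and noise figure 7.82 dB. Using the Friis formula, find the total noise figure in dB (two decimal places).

Convert to linear (a loss of L dB is a gain of −L dB): F_i = 10^(NF_i/10), G_i = 10^(G_i,dB/10)
  Stage 1: F_1 = 10^(4.47/10) = 2.799, G_1 = 10^(11.4/10) = 13.80
  Stage 2: F_2 = 10^(7.82/10) = 6.053, G_2 = 10^(12.6/10) = 18.20
Friis cascade:
  F = 2.799 + (6.053 − 1)/13.80 = 3.165
NF = 10 log₁₀(3.165) = 5.00 dB

5.00 dB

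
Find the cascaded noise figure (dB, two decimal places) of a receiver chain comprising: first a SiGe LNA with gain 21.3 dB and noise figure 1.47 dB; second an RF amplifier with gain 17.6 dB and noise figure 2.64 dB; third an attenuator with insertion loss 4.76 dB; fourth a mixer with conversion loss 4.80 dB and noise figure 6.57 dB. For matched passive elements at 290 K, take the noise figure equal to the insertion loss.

1.49 dB

Convert to linear (a loss of L dB is a gain of −L dB): F_i = 10^(NF_i/10), G_i = 10^(G_i,dB/10)
  Stage 1: F_1 = 10^(1.47/10) = 1.403, G_1 = 10^(21.3/10) = 134.9
  Stage 2: F_2 = 10^(2.64/10) = 1.837, G_2 = 10^(17.6/10) = 57.54
  Stage 3: F_3 = 10^(4.76/10) = 2.992, G_3 = 10^(−4.76/10) = 0.3342
  Stage 4: F_4 = 10^(6.57/10) = 4.539, G_4 = 10^(−4.80/10) = 0.3311
Friis cascade:
  F = 1.403 + (1.837 − 1)/134.9 + (2.992 − 1)/7762 + (4.539 − 1)/2594 = 1.411
NF = 10 log₁₀(1.411) = 1.49 dB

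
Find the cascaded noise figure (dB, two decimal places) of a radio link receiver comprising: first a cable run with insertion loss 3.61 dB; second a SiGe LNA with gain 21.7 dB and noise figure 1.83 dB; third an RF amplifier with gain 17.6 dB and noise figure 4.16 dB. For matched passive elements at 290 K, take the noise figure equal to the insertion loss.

5.47 dB

Convert to linear (a loss of L dB is a gain of −L dB): F_i = 10^(NF_i/10), G_i = 10^(G_i,dB/10)
  Stage 1: F_1 = 10^(3.61/10) = 2.296, G_1 = 10^(−3.61/10) = 0.4355
  Stage 2: F_2 = 10^(1.83/10) = 1.524, G_2 = 10^(21.7/10) = 147.9
  Stage 3: F_3 = 10^(4.16/10) = 2.606, G_3 = 10^(17.6/10) = 57.54
Friis cascade:
  F = 2.296 + (1.524 − 1)/0.4355 + (2.606 − 1)/64.42 = 3.524
NF = 10 log₁₀(3.524) = 5.47 dB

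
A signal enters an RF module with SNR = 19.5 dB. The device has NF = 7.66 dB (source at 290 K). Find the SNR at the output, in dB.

11.84 dB

By definition F = SNR_in/SNR_out, so in dB: SNR_out = SNR_in − NF
SNR_out = 19.5 − 7.66 = 11.84 dB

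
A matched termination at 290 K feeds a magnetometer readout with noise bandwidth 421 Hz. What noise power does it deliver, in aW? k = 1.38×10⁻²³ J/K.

1.68 aW

P_n = kTB = 1.38×10⁻²³ × 290 × 4.21×10² = 1.68×10⁻¹⁸ W = 1.68 aW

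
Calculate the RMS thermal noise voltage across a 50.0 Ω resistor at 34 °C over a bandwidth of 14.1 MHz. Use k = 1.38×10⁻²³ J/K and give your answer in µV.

3.46 µV

T = 34 °C + 273.15 = 307.15 K
V_n = √(4kTRB)
4kTRB = 4 × 1.38×10⁻²³ × 307.15 × 5.00×10¹ × 1.41×10⁷ = 1.20×10⁻¹¹ V²
V_n = √(1.20×10⁻¹¹) = 3.46×10⁻⁶ V = 3.46 µV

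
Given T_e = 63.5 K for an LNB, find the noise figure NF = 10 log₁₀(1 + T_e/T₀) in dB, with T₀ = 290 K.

0.860 dB

F = 1 + T_e/T₀ = 1 + 63.5/290 = 1.21897
NF = 10 log₁₀(1.21897) = 0.860 dB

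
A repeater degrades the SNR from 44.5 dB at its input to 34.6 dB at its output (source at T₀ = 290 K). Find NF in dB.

9.9 dB

NF (dB) = SNR_in(dB) − SNR_out(dB) when the source is at T₀
NF = 44.5 − 34.6 = 9.9 dB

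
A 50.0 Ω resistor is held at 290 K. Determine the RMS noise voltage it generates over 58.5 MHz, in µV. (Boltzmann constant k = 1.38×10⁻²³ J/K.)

V_n = √(4kTRB)
4kTRB = 4 × 1.38×10⁻²³ × 290 × 5.00×10¹ × 5.85×10⁷ = 4.68×10⁻¹¹ V²
V_n = √(4.68×10⁻¹¹) = 6.84×10⁻⁶ V = 6.84 µV

6.84 µV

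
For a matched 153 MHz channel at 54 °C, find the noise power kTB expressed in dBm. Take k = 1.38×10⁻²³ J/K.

T = 54 °C + 273.15 = 327.15 K
P_n = kTB = 1.38×10⁻²³ × 327.15 × 1.53×10⁸ = 6.91×10⁻¹³ W
In dBm: 10 log₁₀(6.91×10⁻¹³ / 10⁻³) = −91.6 dBm

−91.6 dBm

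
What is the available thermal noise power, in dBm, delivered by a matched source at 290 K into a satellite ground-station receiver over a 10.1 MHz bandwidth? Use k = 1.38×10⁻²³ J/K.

P_n = kTB = 1.38×10⁻²³ × 290 × 1.01×10⁷ = 4.04×10⁻¹⁴ W
In dBm: 10 log₁₀(4.04×10⁻¹⁴ / 10⁻³) = −103.9 dBm

−103.9 dBm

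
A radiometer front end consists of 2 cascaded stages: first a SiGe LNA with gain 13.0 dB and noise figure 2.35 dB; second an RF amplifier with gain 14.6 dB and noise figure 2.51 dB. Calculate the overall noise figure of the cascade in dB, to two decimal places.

Convert to linear (a loss of L dB is a gain of −L dB): F_i = 10^(NF_i/10), G_i = 10^(G_i,dB/10)
  Stage 1: F_1 = 10^(2.35/10) = 1.718, G_1 = 10^(13.0/10) = 19.95
  Stage 2: F_2 = 10^(2.51/10) = 1.782, G_2 = 10^(14.6/10) = 28.84
Friis cascade:
  F = 1.718 + (1.782 − 1)/19.95 = 1.757
NF = 10 log₁₀(1.757) = 2.45 dB

2.45 dB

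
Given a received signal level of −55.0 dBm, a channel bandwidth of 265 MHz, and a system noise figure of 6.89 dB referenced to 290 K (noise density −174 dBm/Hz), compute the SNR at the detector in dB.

Noise floor: N = −174 + 10 log₁₀(B) + NF
10 log₁₀(2.65×10⁸) = 84.23 dB
N = −174 + 84.23 + 6.89 = −82.88 dBm
SNR = P_sig − N = −55.0 − (−82.88) = 27.88 dB → 27.9 dB

27.9 dB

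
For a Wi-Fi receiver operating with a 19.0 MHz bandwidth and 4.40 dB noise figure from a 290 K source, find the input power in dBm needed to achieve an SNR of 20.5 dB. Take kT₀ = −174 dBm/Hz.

Sensitivity = −174 + 10 log₁₀(B) + NF + SNR_min
= −174 + 72.79 + 4.40 + 20.5
= −76.31 dBm → −76.3 dBm

−76.3 dBm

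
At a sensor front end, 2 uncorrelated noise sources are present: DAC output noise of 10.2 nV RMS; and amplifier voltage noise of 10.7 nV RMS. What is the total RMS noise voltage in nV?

Uncorrelated sources add in power (mean-square): V_tot = √(ΣV_i²)
V_tot = √[(1.02×10⁻⁸)² + (1.07×10⁻⁸)²] = 1.48×10⁻⁸ V = 14.8 nV

14.8 nV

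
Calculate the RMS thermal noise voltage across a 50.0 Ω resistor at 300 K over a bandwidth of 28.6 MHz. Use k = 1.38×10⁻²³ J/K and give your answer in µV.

4.87 µV

V_n = √(4kTRB)
4kTRB = 4 × 1.38×10⁻²³ × 300 × 5.00×10¹ × 2.86×10⁷ = 2.37×10⁻¹¹ V²
V_n = √(2.37×10⁻¹¹) = 4.87×10⁻⁶ V = 4.87 µV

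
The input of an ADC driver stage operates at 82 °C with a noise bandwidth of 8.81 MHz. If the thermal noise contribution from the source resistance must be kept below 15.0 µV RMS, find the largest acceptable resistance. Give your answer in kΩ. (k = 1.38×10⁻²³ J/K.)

1.30 kΩ

T = 82 °C + 273.15 = 355.15 K
Johnson–Nyquist: V_n = √(4kTRB) ⇒ R = V_n² / (4kTB)
4kTB = 4 × 1.38×10⁻²³ × 355.15 × 8.81×10⁶ = 1.73×10⁻¹³
R = (1.50×10⁻⁵)² / 1.73×10⁻¹³ = 1.30×10³ Ω = 1.30 kΩ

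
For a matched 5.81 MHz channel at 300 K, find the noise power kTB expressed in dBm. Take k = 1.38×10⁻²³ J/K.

−106.2 dBm

P_n = kTB = 1.38×10⁻²³ × 300 × 5.81×10⁶ = 2.41×10⁻¹⁴ W
In dBm: 10 log₁₀(2.41×10⁻¹⁴ / 10⁻³) = −106.2 dBm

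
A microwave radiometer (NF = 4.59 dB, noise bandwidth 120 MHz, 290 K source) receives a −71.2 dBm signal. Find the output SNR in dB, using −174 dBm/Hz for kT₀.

Noise floor: N = −174 + 10 log₁₀(B) + NF
10 log₁₀(1.20×10⁸) = 80.79 dB
N = −174 + 80.79 + 4.59 = −88.62 dBm
SNR = P_sig − N = −71.2 − (−88.62) = 17.42 dB → 17.4 dB

17.4 dB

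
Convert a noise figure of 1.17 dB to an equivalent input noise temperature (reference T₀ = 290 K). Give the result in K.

F = 10^(1.17/10) = 1.30918
T_e = (F − 1)·T₀ = (1.30918 − 1) × 290 = 89.7 K

89.7 K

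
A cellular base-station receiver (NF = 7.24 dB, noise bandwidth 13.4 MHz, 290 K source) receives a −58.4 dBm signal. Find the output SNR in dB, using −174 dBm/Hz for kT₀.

Noise floor: N = −174 + 10 log₁₀(B) + NF
10 log₁₀(1.34×10⁷) = 71.27 dB
N = −174 + 71.27 + 7.24 = −95.49 dBm
SNR = P_sig − N = −58.4 − (−95.49) = 37.09 dB → 37.1 dB

37.1 dB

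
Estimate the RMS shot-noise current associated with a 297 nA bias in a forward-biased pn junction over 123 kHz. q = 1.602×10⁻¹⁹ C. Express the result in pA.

108 pA

I_n = √(2qI·B)
2qI·B = 2 × 1.602×10⁻¹⁹ × 2.97×10⁻⁷ × 1.23×10⁵ = 1.17×10⁻²⁰ A²
I_n = √(1.17×10⁻²⁰) = 1.08×10⁻¹⁰ A = 108 pA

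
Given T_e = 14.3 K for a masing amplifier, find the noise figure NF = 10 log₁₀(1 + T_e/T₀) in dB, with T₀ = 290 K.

0.209 dB

F = 1 + T_e/T₀ = 1 + 14.3/290 = 1.04931
NF = 10 log₁₀(1.04931) = 0.209 dB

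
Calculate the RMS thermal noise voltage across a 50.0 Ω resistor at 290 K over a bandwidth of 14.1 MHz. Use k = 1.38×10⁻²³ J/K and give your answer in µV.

V_n = √(4kTRB)
4kTRB = 4 × 1.38×10⁻²³ × 290 × 5.00×10¹ × 1.41×10⁷ = 1.13×10⁻¹¹ V²
V_n = √(1.13×10⁻¹¹) = 3.36×10⁻⁶ V = 3.36 µV

3.36 µV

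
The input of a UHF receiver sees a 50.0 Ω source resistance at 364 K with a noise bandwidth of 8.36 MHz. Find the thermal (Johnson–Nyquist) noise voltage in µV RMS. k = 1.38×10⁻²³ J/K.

V_n = √(4kTRB)
4kTRB = 4 × 1.38×10⁻²³ × 364 × 5.00×10¹ × 8.36×10⁶ = 8.40×10⁻¹² V²
V_n = √(8.40×10⁻¹²) = 2.90×10⁻⁶ V = 2.90 µV

2.90 µV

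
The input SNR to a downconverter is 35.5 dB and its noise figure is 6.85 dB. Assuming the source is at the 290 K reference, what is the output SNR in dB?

By definition F = SNR_in/SNR_out, so in dB: SNR_out = SNR_in − NF
SNR_out = 35.5 − 6.85 = 28.65 dB

28.65 dB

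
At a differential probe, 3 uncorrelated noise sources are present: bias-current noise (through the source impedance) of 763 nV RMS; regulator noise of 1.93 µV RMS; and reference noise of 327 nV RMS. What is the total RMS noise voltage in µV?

2.10 µV

Uncorrelated sources add in power (mean-square): V_tot = √(ΣV_i²)
V_tot = √[(7.63×10⁻⁷)² + (1.93×10⁻⁶)² + (3.27×10⁻⁷)²] = 2.10×10⁻⁶ V = 2.10 µV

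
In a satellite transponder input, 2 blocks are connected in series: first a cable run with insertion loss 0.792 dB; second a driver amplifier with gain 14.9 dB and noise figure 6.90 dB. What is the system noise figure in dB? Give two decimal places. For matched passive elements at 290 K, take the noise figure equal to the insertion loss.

Convert to linear (a loss of L dB is a gain of −L dB): F_i = 10^(NF_i/10), G_i = 10^(G_i,dB/10)
  Stage 1: F_1 = 10^(0.792/10) = 1.200, G_1 = 10^(−0.792/10) = 0.8333
  Stage 2: F_2 = 10^(6.90/10) = 4.898, G_2 = 10^(14.9/10) = 30.90
Friis cascade:
  F = 1.200 + (4.898 − 1)/0.8333 = 5.878
NF = 10 log₁₀(5.878) = 7.69 dB

7.69 dB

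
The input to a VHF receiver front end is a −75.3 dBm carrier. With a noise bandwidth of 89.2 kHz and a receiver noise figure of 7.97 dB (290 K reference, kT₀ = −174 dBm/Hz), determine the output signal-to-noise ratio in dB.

Noise floor: N = −174 + 10 log₁₀(B) + NF
10 log₁₀(8.92×10⁴) = 49.5 dB
N = −174 + 49.5 + 7.97 = −116.53 dBm
SNR = P_sig − N = −75.3 − (−116.53) = 41.23 dB → 41.2 dB

41.2 dB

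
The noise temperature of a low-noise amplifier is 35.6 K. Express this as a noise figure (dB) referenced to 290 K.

F = 1 + T_e/T₀ = 1 + 35.6/290 = 1.12276
NF = 10 log₁₀(1.12276) = 0.503 dB

0.503 dB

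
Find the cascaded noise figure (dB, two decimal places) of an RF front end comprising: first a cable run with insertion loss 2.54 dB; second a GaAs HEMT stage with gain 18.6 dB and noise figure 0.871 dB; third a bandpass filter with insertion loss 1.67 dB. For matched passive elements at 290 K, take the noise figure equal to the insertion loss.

3.43 dB

Convert to linear (a loss of L dB is a gain of −L dB): F_i = 10^(NF_i/10), G_i = 10^(G_i,dB/10)
  Stage 1: F_1 = 10^(2.54/10) = 1.795, G_1 = 10^(−2.54/10) = 0.5572
  Stage 2: F_2 = 10^(0.871/10) = 1.222, G_2 = 10^(18.6/10) = 72.44
  Stage 3: F_3 = 10^(1.67/10) = 1.469, G_3 = 10^(−1.67/10) = 0.6808
Friis cascade:
  F = 1.795 + (1.222 − 1)/0.5572 + (1.469 − 1)/40.36 = 2.205
NF = 10 log₁₀(2.205) = 3.43 dB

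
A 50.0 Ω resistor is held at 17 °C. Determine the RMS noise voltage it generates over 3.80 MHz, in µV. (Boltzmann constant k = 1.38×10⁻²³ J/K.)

T = 17 °C + 273.15 = 290.15 K
V_n = √(4kTRB)
4kTRB = 4 × 1.38×10⁻²³ × 290.15 × 5.00×10¹ × 3.80×10⁶ = 3.04×10⁻¹² V²
V_n = √(3.04×10⁻¹²) = 1.74×10⁻⁶ V = 1.74 µV

1.74 µV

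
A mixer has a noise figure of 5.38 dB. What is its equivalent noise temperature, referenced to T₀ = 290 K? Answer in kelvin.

711 K

F = 10^(5.38/10) = 3.45144
T_e = (F − 1)·T₀ = (3.45144 − 1) × 290 = 711 K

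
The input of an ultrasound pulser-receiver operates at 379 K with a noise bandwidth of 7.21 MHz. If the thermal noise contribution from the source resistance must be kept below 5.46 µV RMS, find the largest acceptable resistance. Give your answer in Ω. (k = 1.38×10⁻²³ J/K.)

198 Ω

Johnson–Nyquist: V_n = √(4kTRB) ⇒ R = V_n² / (4kTB)
4kTB = 4 × 1.38×10⁻²³ × 379 × 7.21×10⁶ = 1.51×10⁻¹³
R = (5.46×10⁻⁶)² / 1.51×10⁻¹³ = 1.98×10² Ω = 198 Ω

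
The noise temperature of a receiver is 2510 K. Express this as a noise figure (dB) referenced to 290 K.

9.85 dB

F = 1 + T_e/T₀ = 1 + 2510/290 = 9.65517
NF = 10 log₁₀(9.65517) = 9.85 dB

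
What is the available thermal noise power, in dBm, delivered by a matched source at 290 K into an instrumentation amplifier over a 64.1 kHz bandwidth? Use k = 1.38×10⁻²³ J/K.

−125.9 dBm

P_n = kTB = 1.38×10⁻²³ × 290 × 6.41×10⁴ = 2.57×10⁻¹⁶ W
In dBm: 10 log₁₀(2.57×10⁻¹⁶ / 10⁻³) = −125.9 dBm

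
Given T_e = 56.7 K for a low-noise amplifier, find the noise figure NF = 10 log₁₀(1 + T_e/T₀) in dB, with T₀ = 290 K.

F = 1 + T_e/T₀ = 1 + 56.7/290 = 1.19552
NF = 10 log₁₀(1.19552) = 0.776 dB

0.776 dB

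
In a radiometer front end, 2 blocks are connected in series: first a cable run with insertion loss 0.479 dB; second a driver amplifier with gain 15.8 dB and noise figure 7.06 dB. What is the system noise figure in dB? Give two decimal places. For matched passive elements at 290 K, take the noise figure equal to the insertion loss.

Convert to linear (a loss of L dB is a gain of −L dB): F_i = 10^(NF_i/10), G_i = 10^(G_i,dB/10)
  Stage 1: F_1 = 10^(0.479/10) = 1.117, G_1 = 10^(−0.479/10) = 0.8956
  Stage 2: F_2 = 10^(7.06/10) = 5.082, G_2 = 10^(15.8/10) = 38.02
Friis cascade:
  F = 1.117 + (5.082 − 1)/0.8956 = 5.674
NF = 10 log₁₀(5.674) = 7.54 dB

7.54 dB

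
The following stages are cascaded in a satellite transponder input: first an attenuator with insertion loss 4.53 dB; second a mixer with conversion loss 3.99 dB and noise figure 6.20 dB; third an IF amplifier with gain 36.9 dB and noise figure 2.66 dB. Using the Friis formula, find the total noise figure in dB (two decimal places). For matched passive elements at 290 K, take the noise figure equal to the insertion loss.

12.51 dB

Convert to linear (a loss of L dB is a gain of −L dB): F_i = 10^(NF_i/10), G_i = 10^(G_i,dB/10)
  Stage 1: F_1 = 10^(4.53/10) = 2.838, G_1 = 10^(−4.53/10) = 0.3524
  Stage 2: F_2 = 10^(6.20/10) = 4.169, G_2 = 10^(−3.99/10) = 0.3990
  Stage 3: F_3 = 10^(2.66/10) = 1.845, G_3 = 10^(36.9/10) = 4898
Friis cascade:
  F = 2.838 + (4.169 − 1)/0.3524 + (1.845 − 1)/0.1406 = 17.84
NF = 10 log₁₀(17.84) = 12.51 dB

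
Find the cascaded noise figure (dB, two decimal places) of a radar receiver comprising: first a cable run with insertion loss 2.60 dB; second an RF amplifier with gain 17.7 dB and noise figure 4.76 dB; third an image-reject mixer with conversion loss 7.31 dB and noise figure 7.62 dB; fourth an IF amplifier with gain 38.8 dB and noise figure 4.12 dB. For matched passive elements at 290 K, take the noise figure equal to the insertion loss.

7.68 dB

Convert to linear (a loss of L dB is a gain of −L dB): F_i = 10^(NF_i/10), G_i = 10^(G_i,dB/10)
  Stage 1: F_1 = 10^(2.60/10) = 1.820, G_1 = 10^(−2.60/10) = 0.5495
  Stage 2: F_2 = 10^(4.76/10) = 2.992, G_2 = 10^(17.7/10) = 58.88
  Stage 3: F_3 = 10^(7.62/10) = 5.781, G_3 = 10^(−7.31/10) = 0.1858
  Stage 4: F_4 = 10^(4.12/10) = 2.582, G_4 = 10^(38.8/10) = 7586
Friis cascade:
  F = 1.820 + (2.992 − 1)/0.5495 + (5.781 − 1)/32.36 + (2.582 − 1)/6.012 = 5.856
NF = 10 log₁₀(5.856) = 7.68 dB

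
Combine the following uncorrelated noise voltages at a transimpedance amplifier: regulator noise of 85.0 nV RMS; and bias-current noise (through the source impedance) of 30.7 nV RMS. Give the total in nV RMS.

Uncorrelated sources add in power (mean-square): V_tot = √(ΣV_i²)
V_tot = √[(8.50×10⁻⁸)² + (3.07×10⁻⁸)²] = 9.04×10⁻⁸ V = 90.4 nV

90.4 nV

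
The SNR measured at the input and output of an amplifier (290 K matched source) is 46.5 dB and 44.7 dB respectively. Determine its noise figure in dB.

1.8 dB

NF (dB) = SNR_in(dB) − SNR_out(dB) when the source is at T₀
NF = 46.5 − 44.7 = 1.8 dB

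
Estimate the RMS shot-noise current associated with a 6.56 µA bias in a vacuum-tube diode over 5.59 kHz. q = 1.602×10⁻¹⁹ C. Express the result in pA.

I_n = √(2qI·B)
2qI·B = 2 × 1.602×10⁻¹⁹ × 6.56×10⁻⁶ × 5.59×10³ = 1.17×10⁻²⁰ A²
I_n = √(1.17×10⁻²⁰) = 1.08×10⁻¹⁰ A = 108 pA

108 pA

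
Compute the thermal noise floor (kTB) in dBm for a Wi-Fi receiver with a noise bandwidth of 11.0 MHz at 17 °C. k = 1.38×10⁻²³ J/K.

−103.6 dBm

T = 17 °C + 273.15 = 290.15 K
P_n = kTB = 1.38×10⁻²³ × 290.15 × 1.10×10⁷ = 4.40×10⁻¹⁴ W
In dBm: 10 log₁₀(4.40×10⁻¹⁴ / 10⁻³) = −103.6 dBm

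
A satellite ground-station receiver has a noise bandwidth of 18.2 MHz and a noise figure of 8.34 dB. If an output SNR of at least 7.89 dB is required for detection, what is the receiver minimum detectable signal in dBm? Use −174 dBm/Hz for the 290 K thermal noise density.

Sensitivity = −174 + 10 log₁₀(B) + NF + SNR_min
= −174 + 72.6 + 8.34 + 7.89
= −85.17 dBm → −85.2 dBm

−85.2 dBm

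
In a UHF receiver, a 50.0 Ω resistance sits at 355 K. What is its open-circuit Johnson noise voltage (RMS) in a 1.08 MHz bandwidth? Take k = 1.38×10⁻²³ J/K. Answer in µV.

V_n = √(4kTRB)
4kTRB = 4 × 1.38×10⁻²³ × 355 × 5.00×10¹ × 1.08×10⁶ = 1.06×10⁻¹² V²
V_n = √(1.06×10⁻¹²) = 1.03×10⁻⁶ V = 1.03 µV

1.03 µV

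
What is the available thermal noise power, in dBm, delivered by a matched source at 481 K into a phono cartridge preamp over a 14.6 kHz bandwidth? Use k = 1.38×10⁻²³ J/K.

−130.1 dBm

P_n = kTB = 1.38×10⁻²³ × 481 × 1.46×10⁴ = 9.69×10⁻¹⁷ W
In dBm: 10 log₁₀(9.69×10⁻¹⁷ / 10⁻³) = −130.1 dBm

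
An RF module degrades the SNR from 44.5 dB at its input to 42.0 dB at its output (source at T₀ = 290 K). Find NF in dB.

NF (dB) = SNR_in(dB) − SNR_out(dB) when the source is at T₀
NF = 44.5 − 42.0 = 2.5 dB

2.5 dB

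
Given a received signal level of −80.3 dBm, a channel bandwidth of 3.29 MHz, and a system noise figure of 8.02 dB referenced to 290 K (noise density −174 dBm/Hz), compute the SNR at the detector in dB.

20.5 dB

Noise floor: N = −174 + 10 log₁₀(B) + NF
10 log₁₀(3.29×10⁶) = 65.17 dB
N = −174 + 65.17 + 8.02 = −100.81 dBm
SNR = P_sig − N = −80.3 − (−100.81) = 20.51 dB → 20.5 dB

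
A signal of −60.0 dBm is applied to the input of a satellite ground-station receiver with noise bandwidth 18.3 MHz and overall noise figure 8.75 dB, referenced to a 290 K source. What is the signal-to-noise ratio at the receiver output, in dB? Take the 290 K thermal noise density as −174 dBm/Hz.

Noise floor: N = −174 + 10 log₁₀(B) + NF
10 log₁₀(1.83×10⁷) = 72.62 dB
N = −174 + 72.62 + 8.75 = −92.63 dBm
SNR = P_sig − N = −60.0 − (−92.63) = 32.63 dB → 32.6 dB

32.6 dB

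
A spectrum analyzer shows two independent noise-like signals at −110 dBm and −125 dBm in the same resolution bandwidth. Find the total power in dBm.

−109.9 dBm

Convert to linear, add, convert back:
P₁ = 1.00×10⁻¹⁴ W, P₂ = 3.16×10⁻¹⁶ W
P_tot = 1.03×10⁻¹⁴ W → 10 log₁₀(P_tot / 10⁻³) = −109.9 dBm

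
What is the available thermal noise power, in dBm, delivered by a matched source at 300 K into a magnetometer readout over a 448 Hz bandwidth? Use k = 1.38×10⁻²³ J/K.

−147.3 dBm

P_n = kTB = 1.38×10⁻²³ × 300 × 4.48×10² = 1.85×10⁻¹⁸ W
In dBm: 10 log₁₀(1.85×10⁻¹⁸ / 10⁻³) = −147.3 dBm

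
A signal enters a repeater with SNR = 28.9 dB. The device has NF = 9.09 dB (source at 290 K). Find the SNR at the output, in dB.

By definition F = SNR_in/SNR_out, so in dB: SNR_out = SNR_in − NF
SNR_out = 28.9 − 9.09 = 19.81 dB

19.81 dB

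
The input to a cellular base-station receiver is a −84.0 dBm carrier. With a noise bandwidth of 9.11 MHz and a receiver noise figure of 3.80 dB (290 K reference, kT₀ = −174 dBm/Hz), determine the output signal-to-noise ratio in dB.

Noise floor: N = −174 + 10 log₁₀(B) + NF
10 log₁₀(9.11×10⁶) = 69.6 dB
N = −174 + 69.6 + 3.80 = −100.60 dBm
SNR = P_sig − N = −84.0 − (−100.60) = 16.60 dB → 16.6 dB

16.6 dB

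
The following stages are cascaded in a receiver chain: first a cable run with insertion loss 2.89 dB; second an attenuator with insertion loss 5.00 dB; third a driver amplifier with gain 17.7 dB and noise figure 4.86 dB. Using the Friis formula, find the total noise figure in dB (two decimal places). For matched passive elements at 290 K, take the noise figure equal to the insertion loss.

Convert to linear (a loss of L dB is a gain of −L dB): F_i = 10^(NF_i/10), G_i = 10^(G_i,dB/10)
  Stage 1: F_1 = 10^(2.89/10) = 1.945, G_1 = 10^(−2.89/10) = 0.5140
  Stage 2: F_2 = 10^(5.00/10) = 3.162, G_2 = 10^(−5.00/10) = 0.3162
  Stage 3: F_3 = 10^(4.86/10) = 3.062, G_3 = 10^(17.7/10) = 58.88
Friis cascade:
  F = 1.945 + (3.162 − 1)/0.5140 + (3.062 − 1)/0.1626 = 18.84
NF = 10 log₁₀(18.84) = 12.75 dB

12.75 dB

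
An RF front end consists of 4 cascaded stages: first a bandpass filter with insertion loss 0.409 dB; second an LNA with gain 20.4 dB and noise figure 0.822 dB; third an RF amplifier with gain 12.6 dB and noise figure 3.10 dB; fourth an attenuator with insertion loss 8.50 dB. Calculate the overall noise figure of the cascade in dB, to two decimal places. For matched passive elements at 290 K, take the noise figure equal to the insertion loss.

1.28 dB

Convert to linear (a loss of L dB is a gain of −L dB): F_i = 10^(NF_i/10), G_i = 10^(G_i,dB/10)
  Stage 1: F_1 = 10^(0.409/10) = 1.099, G_1 = 10^(−0.409/10) = 0.9101
  Stage 2: F_2 = 10^(0.822/10) = 1.208, G_2 = 10^(20.4/10) = 109.6
  Stage 3: F_3 = 10^(3.10/10) = 2.042, G_3 = 10^(12.6/10) = 18.20
  Stage 4: F_4 = 10^(8.50/10) = 7.079, G_4 = 10^(−8.50/10) = 0.1413
Friis cascade:
  F = 1.099 + (1.208 − 1)/0.9101 + (2.042 − 1)/99.79 + (7.079 − 1)/1816 = 1.341
NF = 10 log₁₀(1.341) = 1.28 dB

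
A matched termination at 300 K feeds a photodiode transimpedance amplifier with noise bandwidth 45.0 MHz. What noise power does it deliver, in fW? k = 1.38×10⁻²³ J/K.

186 fW

P_n = kTB = 1.38×10⁻²³ × 300 × 4.50×10⁷ = 1.86×10⁻¹³ W = 186 fW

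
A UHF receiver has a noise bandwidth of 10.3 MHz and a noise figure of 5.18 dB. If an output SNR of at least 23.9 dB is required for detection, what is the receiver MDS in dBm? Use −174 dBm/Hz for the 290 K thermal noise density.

−74.8 dBm

Sensitivity = −174 + 10 log₁₀(B) + NF + SNR_min
= −174 + 70.13 + 5.18 + 23.9
= −74.79 dBm → −74.8 dBm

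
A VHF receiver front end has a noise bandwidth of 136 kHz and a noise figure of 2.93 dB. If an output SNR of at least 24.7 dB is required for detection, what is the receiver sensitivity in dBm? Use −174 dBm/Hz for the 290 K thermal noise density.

Sensitivity = −174 + 10 log₁₀(B) + NF + SNR_min
= −174 + 51.34 + 2.93 + 24.7
= −95.03 dBm → −95.0 dBm

−95.0 dBm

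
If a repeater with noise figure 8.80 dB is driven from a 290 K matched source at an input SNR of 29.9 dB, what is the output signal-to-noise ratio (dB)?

21.10 dB

By definition F = SNR_in/SNR_out, so in dB: SNR_out = SNR_in − NF
SNR_out = 29.9 − 8.80 = 21.10 dB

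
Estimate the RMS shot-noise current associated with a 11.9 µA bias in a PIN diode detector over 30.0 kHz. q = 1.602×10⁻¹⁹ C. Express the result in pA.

338 pA

I_n = √(2qI·B)
2qI·B = 2 × 1.602×10⁻¹⁹ × 1.19×10⁻⁵ × 3.00×10⁴ = 1.14×10⁻¹⁹ A²
I_n = √(1.14×10⁻¹⁹) = 3.38×10⁻¹⁰ A = 338 pA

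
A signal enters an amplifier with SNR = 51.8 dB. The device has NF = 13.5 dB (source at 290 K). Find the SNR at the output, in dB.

38.3 dB

By definition F = SNR_in/SNR_out, so in dB: SNR_out = SNR_in − NF
SNR_out = 51.8 − 13.5 = 38.3 dB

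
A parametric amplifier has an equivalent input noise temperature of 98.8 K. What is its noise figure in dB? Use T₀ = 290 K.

1.27 dB

F = 1 + T_e/T₀ = 1 + 98.8/290 = 1.34069
NF = 10 log₁₀(1.34069) = 1.27 dB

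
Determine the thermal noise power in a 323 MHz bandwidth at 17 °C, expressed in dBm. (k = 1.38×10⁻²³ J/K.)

T = 17 °C + 273.15 = 290.15 K
P_n = kTB = 1.38×10⁻²³ × 290.15 × 3.23×10⁸ = 1.29×10⁻¹² W
In dBm: 10 log₁₀(1.29×10⁻¹² / 10⁻³) = −88.9 dBm

−88.9 dBm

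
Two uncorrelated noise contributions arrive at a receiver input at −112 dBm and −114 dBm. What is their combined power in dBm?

Convert to linear, add, convert back:
P₁ = 6.31×10⁻¹⁵ W, P₂ = 3.98×10⁻¹⁵ W
P_tot = 1.03×10⁻¹⁴ W → 10 log₁₀(P_tot / 10⁻³) = −109.9 dBm

−109.9 dBm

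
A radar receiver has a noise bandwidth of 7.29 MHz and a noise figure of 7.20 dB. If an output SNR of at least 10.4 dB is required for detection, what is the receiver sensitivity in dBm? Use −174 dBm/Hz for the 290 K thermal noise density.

Sensitivity = −174 + 10 log₁₀(B) + NF + SNR_min
= −174 + 68.63 + 7.20 + 10.4
= −87.77 dBm → −87.8 dBm

−87.8 dBm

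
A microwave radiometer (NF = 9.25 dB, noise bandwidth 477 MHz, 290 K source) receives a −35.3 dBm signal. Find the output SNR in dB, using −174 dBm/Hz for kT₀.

42.7 dB

Noise floor: N = −174 + 10 log₁₀(B) + NF
10 log₁₀(4.77×10⁸) = 86.79 dB
N = −174 + 86.79 + 9.25 = −77.96 dBm
SNR = P_sig − N = −35.3 − (−77.96) = 42.66 dB → 42.7 dB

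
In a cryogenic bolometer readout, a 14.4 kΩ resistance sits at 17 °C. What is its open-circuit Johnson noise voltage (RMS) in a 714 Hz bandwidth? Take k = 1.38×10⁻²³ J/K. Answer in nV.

406 nV

T = 17 °C + 273.15 = 290.15 K
V_n = √(4kTRB)
4kTRB = 4 × 1.38×10⁻²³ × 290.15 × 1.44×10⁴ × 7.14×10² = 1.65×10⁻¹³ V²
V_n = √(1.65×10⁻¹³) = 4.06×10⁻⁷ V = 406 nV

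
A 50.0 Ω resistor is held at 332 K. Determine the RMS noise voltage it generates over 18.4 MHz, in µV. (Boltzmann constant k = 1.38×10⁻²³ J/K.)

4.11 µV

V_n = √(4kTRB)
4kTRB = 4 × 1.38×10⁻²³ × 332 × 5.00×10¹ × 1.84×10⁷ = 1.69×10⁻¹¹ V²
V_n = √(1.69×10⁻¹¹) = 4.11×10⁻⁶ V = 4.11 µV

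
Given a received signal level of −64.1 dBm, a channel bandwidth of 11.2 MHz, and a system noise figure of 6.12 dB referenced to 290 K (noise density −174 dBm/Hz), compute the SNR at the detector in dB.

Noise floor: N = −174 + 10 log₁₀(B) + NF
10 log₁₀(1.12×10⁷) = 70.49 dB
N = −174 + 70.49 + 6.12 = −97.39 dBm
SNR = P_sig − N = −64.1 − (−97.39) = 33.29 dB → 33.3 dB

33.3 dB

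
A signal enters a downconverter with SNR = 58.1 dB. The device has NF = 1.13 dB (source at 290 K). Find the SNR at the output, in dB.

By definition F = SNR_in/SNR_out, so in dB: SNR_out = SNR_in − NF
SNR_out = 58.1 − 1.13 = 56.97 dB

56.97 dB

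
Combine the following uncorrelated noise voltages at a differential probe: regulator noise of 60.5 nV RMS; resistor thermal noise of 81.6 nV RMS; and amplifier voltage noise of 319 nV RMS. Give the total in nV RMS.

Uncorrelated sources add in power (mean-square): V_tot = √(ΣV_i²)
V_tot = √[(6.05×10⁻⁸)² + (8.16×10⁻⁸)² + (3.19×10⁻⁷)²] = 3.35×10⁻⁷ V = 335 nV

335 nV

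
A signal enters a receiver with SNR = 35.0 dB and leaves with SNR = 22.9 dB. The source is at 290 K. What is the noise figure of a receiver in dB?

NF (dB) = SNR_in(dB) − SNR_out(dB) when the source is at T₀
NF = 35.0 − 22.9 = 12.1 dB

12.1 dB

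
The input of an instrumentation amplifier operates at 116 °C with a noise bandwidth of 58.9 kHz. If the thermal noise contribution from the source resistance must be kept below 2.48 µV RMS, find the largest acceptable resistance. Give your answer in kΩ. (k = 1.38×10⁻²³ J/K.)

T = 116 °C + 273.15 = 389.15 K
Johnson–Nyquist: V_n = √(4kTRB) ⇒ R = V_n² / (4kTB)
4kTB = 4 × 1.38×10⁻²³ × 389.15 × 5.89×10⁴ = 1.27×10⁻¹⁵
R = (2.48×10⁻⁶)² / 1.27×10⁻¹⁵ = 4.86×10³ Ω = 4.86 kΩ

4.86 kΩ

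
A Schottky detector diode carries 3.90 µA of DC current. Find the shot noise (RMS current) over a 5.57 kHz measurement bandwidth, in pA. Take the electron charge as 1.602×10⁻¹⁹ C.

83.4 pA

I_n = √(2qI·B)
2qI·B = 2 × 1.602×10⁻¹⁹ × 3.90×10⁻⁶ × 5.57×10³ = 6.96×10⁻²¹ A²
I_n = √(6.96×10⁻²¹) = 8.34×10⁻¹¹ A = 83.4 pA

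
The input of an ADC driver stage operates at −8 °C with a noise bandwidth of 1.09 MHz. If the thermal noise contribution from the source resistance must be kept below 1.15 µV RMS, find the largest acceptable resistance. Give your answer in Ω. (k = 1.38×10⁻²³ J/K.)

82.9 Ω

T = −8 °C + 273.15 = 265.15 K
Johnson–Nyquist: V_n = √(4kTRB) ⇒ R = V_n² / (4kTB)
4kTB = 4 × 1.38×10⁻²³ × 265.15 × 1.09×10⁶ = 1.60×10⁻¹⁴
R = (1.15×10⁻⁶)² / 1.60×10⁻¹⁴ = 8.29×10¹ Ω = 82.9 Ω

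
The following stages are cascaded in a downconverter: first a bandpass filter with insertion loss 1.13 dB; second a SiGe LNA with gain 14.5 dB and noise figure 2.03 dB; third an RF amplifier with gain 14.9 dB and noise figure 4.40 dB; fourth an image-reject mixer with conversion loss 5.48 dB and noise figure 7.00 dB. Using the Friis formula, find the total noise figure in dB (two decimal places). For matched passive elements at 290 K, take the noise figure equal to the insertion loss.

Convert to linear (a loss of L dB is a gain of −L dB): F_i = 10^(NF_i/10), G_i = 10^(G_i,dB/10)
  Stage 1: F_1 = 10^(1.13/10) = 1.297, G_1 = 10^(−1.13/10) = 0.7709
  Stage 2: F_2 = 10^(2.03/10) = 1.596, G_2 = 10^(14.5/10) = 28.18
  Stage 3: F_3 = 10^(4.40/10) = 2.754, G_3 = 10^(14.9/10) = 30.90
  Stage 4: F_4 = 10^(7.00/10) = 5.012, G_4 = 10^(−5.48/10) = 0.2831
Friis cascade:
  F = 1.297 + (1.596 − 1)/0.7709 + (2.754 − 1)/21.73 + (5.012 − 1)/671.4 = 2.157
NF = 10 log₁₀(2.157) = 3.34 dB

3.34 dB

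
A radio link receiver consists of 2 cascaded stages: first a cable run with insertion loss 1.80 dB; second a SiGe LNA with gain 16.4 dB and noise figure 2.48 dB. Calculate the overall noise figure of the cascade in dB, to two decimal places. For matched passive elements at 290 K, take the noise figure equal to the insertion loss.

Convert to linear (a loss of L dB is a gain of −L dB): F_i = 10^(NF_i/10), G_i = 10^(G_i,dB/10)
  Stage 1: F_1 = 10^(1.80/10) = 1.514, G_1 = 10^(−1.80/10) = 0.6607
  Stage 2: F_2 = 10^(2.48/10) = 1.770, G_2 = 10^(16.4/10) = 43.65
Friis cascade:
  F = 1.514 + (1.770 − 1)/0.6607 = 2.679
NF = 10 log₁₀(2.679) = 4.28 dB

4.28 dB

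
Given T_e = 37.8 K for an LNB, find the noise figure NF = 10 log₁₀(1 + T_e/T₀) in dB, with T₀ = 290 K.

0.532 dB

F = 1 + T_e/T₀ = 1 + 37.8/290 = 1.13034
NF = 10 log₁₀(1.13034) = 0.532 dB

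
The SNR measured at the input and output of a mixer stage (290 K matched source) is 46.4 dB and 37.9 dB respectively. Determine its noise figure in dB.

NF (dB) = SNR_in(dB) − SNR_out(dB) when the source is at T₀
NF = 46.4 − 37.9 = 8.5 dB

8.5 dB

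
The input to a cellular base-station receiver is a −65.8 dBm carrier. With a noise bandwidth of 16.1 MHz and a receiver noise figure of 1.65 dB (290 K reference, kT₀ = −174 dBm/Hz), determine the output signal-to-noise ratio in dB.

34.5 dB

Noise floor: N = −174 + 10 log₁₀(B) + NF
10 log₁₀(1.61×10⁷) = 72.07 dB
N = −174 + 72.07 + 1.65 = −100.28 dBm
SNR = P_sig − N = −65.8 − (−100.28) = 34.48 dB → 34.5 dB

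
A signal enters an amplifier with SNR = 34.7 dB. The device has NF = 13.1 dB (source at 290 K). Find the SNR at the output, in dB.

21.6 dB

By definition F = SNR_in/SNR_out, so in dB: SNR_out = SNR_in − NF
SNR_out = 34.7 − 13.1 = 21.6 dB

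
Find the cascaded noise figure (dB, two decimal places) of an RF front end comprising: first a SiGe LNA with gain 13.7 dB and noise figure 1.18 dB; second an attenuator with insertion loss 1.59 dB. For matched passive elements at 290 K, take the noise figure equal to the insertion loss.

1.24 dB

Convert to linear (a loss of L dB is a gain of −L dB): F_i = 10^(NF_i/10), G_i = 10^(G_i,dB/10)
  Stage 1: F_1 = 10^(1.18/10) = 1.312, G_1 = 10^(13.7/10) = 23.44
  Stage 2: F_2 = 10^(1.59/10) = 1.442, G_2 = 10^(−1.59/10) = 0.6934
Friis cascade:
  F = 1.312 + (1.442 − 1)/23.44 = 1.331
NF = 10 log₁₀(1.331) = 1.24 dB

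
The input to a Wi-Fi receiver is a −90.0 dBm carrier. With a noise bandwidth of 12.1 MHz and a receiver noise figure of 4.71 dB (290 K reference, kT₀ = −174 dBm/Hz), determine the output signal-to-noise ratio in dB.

Noise floor: N = −174 + 10 log₁₀(B) + NF
10 log₁₀(1.21×10⁷) = 70.83 dB
N = −174 + 70.83 + 4.71 = −98.46 dBm
SNR = P_sig − N = −90.0 − (−98.46) = 8.46 dB → 8.5 dB

8.5 dB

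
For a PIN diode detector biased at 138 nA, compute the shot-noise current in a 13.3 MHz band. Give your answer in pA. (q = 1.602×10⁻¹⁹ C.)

767 pA

I_n = √(2qI·B)
2qI·B = 2 × 1.602×10⁻¹⁹ × 1.38×10⁻⁷ × 1.33×10⁷ = 5.88×10⁻¹⁹ A²
I_n = √(5.88×10⁻¹⁹) = 7.67×10⁻¹⁰ A = 767 pA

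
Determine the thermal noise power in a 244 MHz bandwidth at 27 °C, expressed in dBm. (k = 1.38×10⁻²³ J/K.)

T = 27 °C + 273.15 = 300.15 K
P_n = kTB = 1.38×10⁻²³ × 300.15 × 2.44×10⁸ = 1.01×10⁻¹² W
In dBm: 10 log₁₀(1.01×10⁻¹² / 10⁻³) = −90.0 dBm

−90.0 dBm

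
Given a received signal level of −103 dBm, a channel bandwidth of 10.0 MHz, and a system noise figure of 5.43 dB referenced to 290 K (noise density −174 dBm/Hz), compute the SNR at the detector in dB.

Noise floor: N = −174 + 10 log₁₀(B) + NF
10 log₁₀(1.00×10⁷) = 70 dB
N = −174 + 70 + 5.43 = −98.57 dBm
SNR = P_sig − N = −103 − (−98.57) = −4.43 dB → −4.4 dB

−4.4 dB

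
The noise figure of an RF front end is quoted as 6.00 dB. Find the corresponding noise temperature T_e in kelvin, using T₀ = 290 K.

F = 10^(6.00/10) = 3.98107
T_e = (F − 1)·T₀ = (3.98107 − 1) × 290 = 865 K

865 K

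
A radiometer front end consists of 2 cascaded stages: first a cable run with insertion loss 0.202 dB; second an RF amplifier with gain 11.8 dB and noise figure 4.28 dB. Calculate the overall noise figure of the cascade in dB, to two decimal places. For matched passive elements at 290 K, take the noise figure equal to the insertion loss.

4.48 dB

Convert to linear (a loss of L dB is a gain of −L dB): F_i = 10^(NF_i/10), G_i = 10^(G_i,dB/10)
  Stage 1: F_1 = 10^(0.202/10) = 1.048, G_1 = 10^(−0.202/10) = 0.9546
  Stage 2: F_2 = 10^(4.28/10) = 2.679, G_2 = 10^(11.8/10) = 15.14
Friis cascade:
  F = 1.048 + (2.679 − 1)/0.9546 = 2.807
NF = 10 log₁₀(2.807) = 4.48 dB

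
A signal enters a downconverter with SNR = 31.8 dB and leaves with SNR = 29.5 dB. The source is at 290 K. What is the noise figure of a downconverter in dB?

NF (dB) = SNR_in(dB) − SNR_out(dB) when the source is at T₀
NF = 31.8 − 29.5 = 2.3 dB

2.3 dB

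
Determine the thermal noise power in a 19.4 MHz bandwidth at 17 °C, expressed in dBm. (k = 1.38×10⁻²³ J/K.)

T = 17 °C + 273.15 = 290.15 K
P_n = kTB = 1.38×10⁻²³ × 290.15 × 1.94×10⁷ = 7.77×10⁻¹⁴ W
In dBm: 10 log₁₀(7.77×10⁻¹⁴ / 10⁻³) = −101.1 dBm

−101.1 dBm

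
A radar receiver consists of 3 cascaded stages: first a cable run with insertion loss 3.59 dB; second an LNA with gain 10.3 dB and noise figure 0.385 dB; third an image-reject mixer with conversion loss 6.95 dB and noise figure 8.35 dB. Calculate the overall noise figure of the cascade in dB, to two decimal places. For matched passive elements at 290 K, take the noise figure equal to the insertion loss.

5.73 dB

Convert to linear (a loss of L dB is a gain of −L dB): F_i = 10^(NF_i/10), G_i = 10^(G_i,dB/10)
  Stage 1: F_1 = 10^(3.59/10) = 2.286, G_1 = 10^(−3.59/10) = 0.4375
  Stage 2: F_2 = 10^(0.385/10) = 1.093, G_2 = 10^(10.3/10) = 10.72
  Stage 3: F_3 = 10^(8.35/10) = 6.839, G_3 = 10^(−6.95/10) = 0.2018
Friis cascade:
  F = 2.286 + (1.093 − 1)/0.4375 + (6.839 − 1)/4.688 = 3.743
NF = 10 log₁₀(3.743) = 5.73 dB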